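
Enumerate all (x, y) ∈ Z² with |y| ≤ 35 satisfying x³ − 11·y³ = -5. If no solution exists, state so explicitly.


The equation is x³ - 11y³ = -5. For fixed y, x³ = 11·y³ − 5, so a solution requires the RHS to be a perfect cube.
Strategy: iterate y from -35 to 35, compute RHS = 11·y³ − 5, and check whether it is a (positive or negative) perfect cube.
Check small values of y:
  y = 0: RHS = -5 is not a perfect cube.
  y = 1: RHS = 6 is not a perfect cube.
  y = -1: RHS = -16 is not a perfect cube.
  y = 2: RHS = 83 is not a perfect cube.
  y = -2: RHS = -93 is not a perfect cube.
  y = 3: RHS = 292 is not a perfect cube.
  y = -3: RHS = -302 is not a perfect cube.
Continuing the search up to |y| = 35 finds no solutions either.
No (x, y) in the scanned range satisfies the equation.

No integer solutions with |y| ≤ 35.


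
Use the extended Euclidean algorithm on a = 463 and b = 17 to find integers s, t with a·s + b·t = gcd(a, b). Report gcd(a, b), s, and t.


Euclidean algorithm on (463, 17) — divide until remainder is 0:
  463 = 27 · 17 + 4
  17 = 4 · 4 + 1
  4 = 4 · 1 + 0
gcd(463, 17) = 1.
Track Bezout coefficients alongside the remainders: start with r₀ = 463 = a·1 + b·0 (s = 1, t = 0) and r₁ = 17 = a·0 + b·1 (s = 0, t = 1); each new remainder r_{k+1} = r_{k-1} − q_k·r_k inherits s_{k+1} = s_{k-1} − q_k·s_k, t_{k+1} = t_{k-1} − q_k·t_k, so r_k = a·s_k + b·t_k at every step:
  q = 27: r = 4, s = 1 − 27·0 = 1, t = 0 − 27·1 = -27  (check: 463·1 + 17·(-27) = 4)
  q = 4: r = 1, s = 0 − 4·1 = -4, t = 1 − 4·(-27) = 109  (check: 463·(-4) + 17·109 = 1)
The row with r = 1 (the gcd) gives the Bezout coefficients s = -4, t = 109.
Result: 463 · (-4) + 17 · (109) = 1.

gcd(463, 17) = 1; s = -4, t = 109 (check: 463·(-4) + 17·109 = 1).


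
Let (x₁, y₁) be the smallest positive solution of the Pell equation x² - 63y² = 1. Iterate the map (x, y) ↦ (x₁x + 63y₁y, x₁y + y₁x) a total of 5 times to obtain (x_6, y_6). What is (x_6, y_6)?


Step 1: Find the fundamental solution (x₁, y₁) of x² - 63y² = 1.
  Expand √63 as a continued fraction. a₀ = ⌊√63⌋ = 7; iterate m_{k+1} = d_k·a_k − m_k, d_{k+1} = (63 − m_{k+1}²)/d_k, a_{k+1} = ⌊(a₀ + m_{k+1})/d_{k+1}⌋ (starting m₀ = 0, d₀ = 1), with convergents p_k = a_k·p_{k-1} + p_{k-2}, q_k = a_k·q_{k-1} + q_{k-2} (p₋₁ = 1, q₋₁ = 0):
  k = 0: a₀ = 7; p₀/q₀ = 7/1; p₀² − 63·q₀² = 49 − 63 = -14.
  k = 1: m = 7, d = 14, a = ⌊(7 + 7)/14⌋ = 1; p/q = (1·7 + 1)/(1·1 + 0) = 8/1; p² − 63·q² = 64 − 63 = 1.
  The first convergent with p² − 63·q² = 1 gives the fundamental solution (x₁, y₁) = (8, 1).
Step 2: Apply the recurrence (x_{n+1}, y_{n+1}) = (x₁x_n + 63y₁y_n, x₁y_n + y₁x_n) repeatedly.
  From (x_1, y_1) = (8, 1): x_2 = 8·8 + 63·1·1 = 127; y_2 = 8·1 + 1·8 = 16.
  From (x_2, y_2) = (127, 16): x_3 = 8·127 + 63·1·16 = 2024; y_3 = 8·16 + 1·127 = 255.
  From (x_3, y_3) = (2024, 255): x_4 = 8·2024 + 63·1·255 = 32257; y_4 = 8·255 + 1·2024 = 4064.
  From (x_4, y_4) = (32257, 4064): x_5 = 8·32257 + 63·1·4064 = 514088; y_5 = 8·4064 + 1·32257 = 64769.
  From (x_5, y_5) = (514088, 64769): x_6 = 8·514088 + 63·1·64769 = 8193151; y_6 = 8·64769 + 1·514088 = 1032240.
Step 3: Verify x_6² - 63·y_6² = 67127723308801 - 67127723308800 = 1 (should be 1). ✓

(x_1, y_1) = (8, 1); (x_6, y_6) = (8193151, 1032240).


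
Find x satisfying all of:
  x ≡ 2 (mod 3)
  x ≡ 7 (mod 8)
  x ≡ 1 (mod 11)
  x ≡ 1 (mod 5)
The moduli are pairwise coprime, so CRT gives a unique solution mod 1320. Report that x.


Product of moduli M = 3 · 8 · 11 · 5 = 1320.
Merge one congruence at a time:
  Start: x ≡ 2 (mod 3).
  Combine with x ≡ 7 (mod 8); new modulus lcm = 24.
    Write x = 2 + 3·t and substitute into x ≡ 7 (mod 8): 3·t ≡ 7 − 2 = 5 (mod 8).
    The inverse of 3 mod 8 is 3 (since 3·3 = 9 = 1·8 + 1), so t ≡ 3·5 = 15 ≡ 7 (mod 8).
    Then x = 2 + 3·7 = 23, valid modulo lcm(3, 8) = 24: x ≡ 23 (mod 24).
  Combine with x ≡ 1 (mod 11); new modulus lcm = 264.
    Write x = 23 + 24·t and substitute into x ≡ 1 (mod 11): 24·t ≡ 1 − 23 = -22 (mod 11).
    Reduce coefficients mod 11: 2·t ≡ 0 (mod 11).
    The inverse of 2 mod 11 is 6 (since 2·6 = 12 = 1·11 + 1), so t ≡ 6·0 = 0 ≡ 0 (mod 11).
    Then x = 23 + 24·0 = 23, valid modulo lcm(24, 11) = 264: x ≡ 23 (mod 264).
  Combine with x ≡ 1 (mod 5); new modulus lcm = 1320.
    Write x = 23 + 264·t and substitute into x ≡ 1 (mod 5): 264·t ≡ 1 − 23 = -22 (mod 5).
    Reduce coefficients mod 5: 4·t ≡ 3 (mod 5).
    The inverse of 4 mod 5 is 4 (since 4·4 = 16 = 3·5 + 1), so t ≡ 4·3 = 12 ≡ 2 (mod 5).
    Then x = 23 + 264·2 = 551, valid modulo lcm(264, 5) = 1320: x ≡ 551 (mod 1320).
Verify against each original: 551 mod 3 = 2, 551 mod 8 = 7, 551 mod 11 = 1, 551 mod 5 = 1.

x ≡ 551 (mod 1320).


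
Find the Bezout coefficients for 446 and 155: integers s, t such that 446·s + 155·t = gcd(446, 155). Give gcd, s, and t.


Euclidean algorithm on (446, 155) — divide until remainder is 0:
  446 = 2 · 155 + 136
  155 = 1 · 136 + 19
  136 = 7 · 19 + 3
  19 = 6 · 3 + 1
  3 = 3 · 1 + 0
gcd(446, 155) = 1.
Track Bezout coefficients alongside the remainders: start with r₀ = 446 = a·1 + b·0 (s = 1, t = 0) and r₁ = 155 = a·0 + b·1 (s = 0, t = 1); each new remainder r_{k+1} = r_{k-1} − q_k·r_k inherits s_{k+1} = s_{k-1} − q_k·s_k, t_{k+1} = t_{k-1} − q_k·t_k, so r_k = a·s_k + b·t_k at every step:
  q = 2: r = 136, s = 1 − 2·0 = 1, t = 0 − 2·1 = -2  (check: 446·1 + 155·(-2) = 136)
  q = 1: r = 19, s = 0 − 1·1 = -1, t = 1 − 1·(-2) = 3  (check: 446·(-1) + 155·3 = 19)
  q = 7: r = 3, s = 1 − 7·(-1) = 8, t = -2 − 7·3 = -23  (check: 446·8 + 155·(-23) = 3)
  q = 6: r = 1, s = -1 − 6·8 = -49, t = 3 − 6·(-23) = 141  (check: 446·(-49) + 155·141 = 1)
The row with r = 1 (the gcd) gives the Bezout coefficients s = -49, t = 141.
Result: 446 · (-49) + 155 · (141) = 1.

gcd(446, 155) = 1; s = -49, t = 141 (check: 446·(-49) + 155·141 = 1).


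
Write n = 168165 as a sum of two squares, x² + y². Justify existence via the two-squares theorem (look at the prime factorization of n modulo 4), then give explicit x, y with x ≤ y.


Step 1: Factor n = 168165 = 3^2 · 5 · 37 · 101.
Step 2: Check the mod-4 condition on each prime factor: 3 ≡ 3 (mod 4), exponent 2 (must be even); 5 ≡ 1 (mod 4), exponent 1; 37 ≡ 1 (mod 4), exponent 1; 101 ≡ 1 (mod 4), exponent 1.
All primes ≡ 3 (mod 4) appear to even exponent (or don't appear), so by the two-squares theorem n IS expressible as a sum of two squares.
Step 3: Build a representation. Group n = k² · m with k = 3 and m = 5 · 37 · 101 = 18685 (a product of primes ≡ 1 (mod 4)); a representation of m scales to one of n via (k·x)² + (k·y)² = k²(x² + y²). Each prime p ≡ 1 (mod 4) is itself a sum of two squares; find a² by testing p − a² for a perfect square:
  5: 5 − 1² = 4 = 2² ⇒ 5 = 1² + 2².
  37: 37 − 1² = 36 = 6² ⇒ 37 = 1² + 6².
  101: 101 − 1² = 100 = 10² ⇒ 101 = 1² + 10².
  Combine using the Brahmagupta–Fibonacci identity (a² + b²)(c² + d²) = (ac − bd)² + (ad + bc)² = (ac + bd)² + (ad − bc)²:
  5 · 37 = 185: from (1² + 2²)(1² + 6²), take (1·1 − 2·6, 1·6 + 2·1) = (1 − 12, 6 + 2) = (-11, 8); dropping signs (only squares matter) gives (11, 8); check 11² + 8² = 121 + 64 = 185 ✓.
  185 · 101 = 18685: from (11² + 8²)(1² + 10²), take (11·1 − 8·10, 11·10 + 8·1) = (11 − 80, 110 + 8) = (-69, 118); dropping signs (only squares matter) gives (69, 118); check 69² + 118² = 4761 + 13924 = 18685 ✓.
  Scale by k = 3: (3·69, 3·118) = (207, 354).
Step 4: Order so x ≤ y and verify: 207² + 354² = 42849 + 125316 = 168165 = n. ✓

n = 168165 = 207² + 354² (one valid representation with x ≤ y).


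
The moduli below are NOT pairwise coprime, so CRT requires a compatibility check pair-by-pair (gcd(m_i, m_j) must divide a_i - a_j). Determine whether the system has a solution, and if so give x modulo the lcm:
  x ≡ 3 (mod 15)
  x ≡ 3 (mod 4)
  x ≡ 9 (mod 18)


Moduli 15, 4, 18 are not pairwise coprime, so CRT works modulo lcm(m_i) when all pairwise compatibility conditions hold.
Pairwise compatibility: gcd(m_i, m_j) must divide a_i - a_j for every pair.
Merge one congruence at a time:
  Start: x ≡ 3 (mod 15).
  Combine with x ≡ 3 (mod 4): gcd(15, 4) = 1; 3 - 3 = 0, which IS divisible by 1, so compatible.
    Write x = 3 + 15·t and substitute into x ≡ 3 (mod 4): 15·t ≡ 3 − 3 = 0 (mod 4).
    Reduce coefficients mod 4: 3·t ≡ 0 (mod 4).
    The inverse of 3 mod 4 is 3 (since 3·3 = 9 = 2·4 + 1), so t ≡ 3·0 = 0 ≡ 0 (mod 4).
    Then x = 3 + 15·0 = 3, valid modulo lcm(15, 4) = 60: x ≡ 3 (mod 60).
  Combine with x ≡ 9 (mod 18): gcd(60, 18) = 6; 9 - 3 = 6, which IS divisible by 6, so compatible.
    Write x = 3 + 60·t and substitute into x ≡ 9 (mod 18): 60·t ≡ 9 − 3 = 6 (mod 18).
    Divide the congruence (and modulus) by g = 6: 10·t ≡ 1 (mod 3).
    Reduce coefficients mod 3: 1·t ≡ 1 (mod 3).
    So t ≡ 1 (mod 3).
    Then x = 3 + 60·1 = 63, valid modulo lcm(60, 18) = 180: x ≡ 63 (mod 180).
Verify: 63 mod 15 = 3, 63 mod 4 = 3, 63 mod 18 = 9.

x ≡ 63 (mod 180).


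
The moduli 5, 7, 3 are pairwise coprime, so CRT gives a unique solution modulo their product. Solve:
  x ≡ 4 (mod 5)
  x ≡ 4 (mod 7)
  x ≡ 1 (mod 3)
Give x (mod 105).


Moduli 5, 7, 3 are pairwise coprime; by CRT there is a unique solution modulo M = 5 · 7 · 3 = 105.
Solve pairwise, accumulating the modulus:
  Start with x ≡ 4 (mod 5).
  Combine with x ≡ 4 (mod 7): since gcd(5, 7) = 1, we get a unique residue mod 35.
    Write x = 4 + 5·t and substitute into x ≡ 4 (mod 7): 5·t ≡ 4 − 4 = 0 (mod 7).
    The inverse of 5 mod 7 is 3 (since 5·3 = 15 = 2·7 + 1), so t ≡ 3·0 = 0 ≡ 0 (mod 7).
    Then x = 4 + 5·0 = 4, valid modulo lcm(5, 7) = 35: x ≡ 4 (mod 35).
  Combine with x ≡ 1 (mod 3): since gcd(35, 3) = 1, we get a unique residue mod 105.
    Write x = 4 + 35·t and substitute into x ≡ 1 (mod 3): 35·t ≡ 1 − 4 = -3 (mod 3).
    Reduce coefficients mod 3: 2·t ≡ 0 (mod 3).
    The inverse of 2 mod 3 is 2 (since 2·2 = 4 = 1·3 + 1), so t ≡ 2·0 = 0 ≡ 0 (mod 3).
    Then x = 4 + 35·0 = 4, valid modulo lcm(35, 3) = 105: x ≡ 4 (mod 105).
Verify: 4 mod 5 = 4 ✓, 4 mod 7 = 4 ✓, 4 mod 3 = 1 ✓.

x ≡ 4 (mod 105).


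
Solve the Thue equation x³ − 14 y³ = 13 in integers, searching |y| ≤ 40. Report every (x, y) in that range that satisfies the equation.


The equation is x³ - 14y³ = 13. For fixed y, x³ = 14·y³ + 13, so a solution requires the RHS to be a perfect cube.
Strategy: iterate y from -40 to 40, compute RHS = 14·y³ + 13, and check whether it is a (positive or negative) perfect cube.
Check small values of y:
  y = 0: RHS = 13 is not a perfect cube.
  y = 1: RHS = 27 = (3)³ ⇒ x = 3 works.
  y = -1: RHS = -1 = (-1)³ ⇒ x = -1 works.
  y = 2: RHS = 125 = (5)³ ⇒ x = 5 works.
  y = -2: RHS = -99 is not a perfect cube.
  y = 3: RHS = 391 is not a perfect cube.
  y = -3: RHS = -365 is not a perfect cube.
Continuing the search up to |y| = 40 finds no further solutions beyond those listed.
Collected solutions: (-1, -1), (3, 1), (5, 2).

Solutions (with |y| ≤ 40): (-1, -1), (3, 1), (5, 2).


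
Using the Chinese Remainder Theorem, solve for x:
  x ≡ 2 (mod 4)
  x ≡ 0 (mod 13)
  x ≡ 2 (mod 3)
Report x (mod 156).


Moduli 4, 13, 3 are pairwise coprime; by CRT there is a unique solution modulo M = 4 · 13 · 3 = 156.
Solve pairwise, accumulating the modulus:
  Start with x ≡ 2 (mod 4).
  Combine with x ≡ 0 (mod 13): since gcd(4, 13) = 1, we get a unique residue mod 52.
    Write x = 2 + 4·t and substitute into x ≡ 0 (mod 13): 4·t ≡ 0 − 2 = -2 (mod 13).
    Reduce coefficients mod 13: 4·t ≡ 11 (mod 13).
    The inverse of 4 mod 13 is 10 (since 4·10 = 40 = 3·13 + 1), so t ≡ 10·11 = 110 ≡ 6 (mod 13).
    Then x = 2 + 4·6 = 26, valid modulo lcm(4, 13) = 52: x ≡ 26 (mod 52).
  Combine with x ≡ 2 (mod 3): since gcd(52, 3) = 1, we get a unique residue mod 156.
    Write x = 26 + 52·t and substitute into x ≡ 2 (mod 3): 52·t ≡ 2 − 26 = -24 (mod 3).
    Reduce coefficients mod 3: 1·t ≡ 0 (mod 3).
    So t ≡ 0 (mod 3).
    Then x = 26 + 52·0 = 26, valid modulo lcm(52, 3) = 156: x ≡ 26 (mod 156).
Verify: 26 mod 4 = 2 ✓, 26 mod 13 = 0 ✓, 26 mod 3 = 2 ✓.

x ≡ 26 (mod 156).


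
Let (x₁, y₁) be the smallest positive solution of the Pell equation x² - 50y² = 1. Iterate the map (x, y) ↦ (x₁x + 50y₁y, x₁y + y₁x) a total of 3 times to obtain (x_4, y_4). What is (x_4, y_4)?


Step 1: Find the fundamental solution (x₁, y₁) of x² - 50y² = 1.
  Expand √50 as a continued fraction. a₀ = ⌊√50⌋ = 7; iterate m_{k+1} = d_k·a_k − m_k, d_{k+1} = (50 − m_{k+1}²)/d_k, a_{k+1} = ⌊(a₀ + m_{k+1})/d_{k+1}⌋ (starting m₀ = 0, d₀ = 1), with convergents p_k = a_k·p_{k-1} + p_{k-2}, q_k = a_k·q_{k-1} + q_{k-2} (p₋₁ = 1, q₋₁ = 0):
  k = 0: a₀ = 7; p₀/q₀ = 7/1; p₀² − 50·q₀² = 49 − 50 = -1.
  k = 1: m = 7, d = 1, a = ⌊(7 + 7)/1⌋ = 14; p/q = (14·7 + 1)/(14·1 + 0) = 99/14; p² − 50·q² = 9801 − 9800 = 1.
  The first convergent with p² − 50·q² = 1 gives the fundamental solution (x₁, y₁) = (99, 14).
Step 2: Apply the recurrence (x_{n+1}, y_{n+1}) = (x₁x_n + 50y₁y_n, x₁y_n + y₁x_n) repeatedly.
  From (x_1, y_1) = (99, 14): x_2 = 99·99 + 50·14·14 = 19601; y_2 = 99·14 + 14·99 = 2772.
  From (x_2, y_2) = (19601, 2772): x_3 = 99·19601 + 50·14·2772 = 3880899; y_3 = 99·2772 + 14·19601 = 548842.
  From (x_3, y_3) = (3880899, 548842): x_4 = 99·3880899 + 50·14·548842 = 768398401; y_4 = 99·548842 + 14·3880899 = 108667944.
Step 3: Verify x_4² - 50·y_4² = 590436102659356801 - 590436102659356800 = 1 (should be 1). ✓

(x_1, y_1) = (99, 14); (x_4, y_4) = (768398401, 108667944).


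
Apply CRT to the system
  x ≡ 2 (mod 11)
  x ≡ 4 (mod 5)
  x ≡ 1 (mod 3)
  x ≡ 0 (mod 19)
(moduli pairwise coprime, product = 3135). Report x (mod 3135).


Product of moduli M = 11 · 5 · 3 · 19 = 3135.
Merge one congruence at a time:
  Start: x ≡ 2 (mod 11).
  Combine with x ≡ 4 (mod 5); new modulus lcm = 55.
    Write x = 2 + 11·t and substitute into x ≡ 4 (mod 5): 11·t ≡ 4 − 2 = 2 (mod 5).
    Reduce coefficients mod 5: 1·t ≡ 2 (mod 5).
    So t ≡ 2 (mod 5).
    Then x = 2 + 11·2 = 24, valid modulo lcm(11, 5) = 55: x ≡ 24 (mod 55).
  Combine with x ≡ 1 (mod 3); new modulus lcm = 165.
    Write x = 24 + 55·t and substitute into x ≡ 1 (mod 3): 55·t ≡ 1 − 24 = -23 (mod 3).
    Reduce coefficients mod 3: 1·t ≡ 1 (mod 3).
    So t ≡ 1 (mod 3).
    Then x = 24 + 55·1 = 79, valid modulo lcm(55, 3) = 165: x ≡ 79 (mod 165).
  Combine with x ≡ 0 (mod 19); new modulus lcm = 3135.
    Write x = 79 + 165·t and substitute into x ≡ 0 (mod 19): 165·t ≡ 0 − 79 = -79 (mod 19).
    Reduce coefficients mod 19: 13·t ≡ 16 (mod 19).
    The inverse of 13 mod 19 is 3 (since 13·3 = 39 = 2·19 + 1), so t ≡ 3·16 = 48 ≡ 10 (mod 19).
    Then x = 79 + 165·10 = 1729, valid modulo lcm(165, 19) = 3135: x ≡ 1729 (mod 3135).
Verify against each original: 1729 mod 11 = 2, 1729 mod 5 = 4, 1729 mod 3 = 1, 1729 mod 19 = 0.

x ≡ 1729 (mod 3135).


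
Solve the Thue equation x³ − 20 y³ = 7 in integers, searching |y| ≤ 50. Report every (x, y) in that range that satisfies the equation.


The equation is x³ - 20y³ = 7. For fixed y, x³ = 20·y³ + 7, so a solution requires the RHS to be a perfect cube.
Strategy: iterate y from -50 to 50, compute RHS = 20·y³ + 7, and check whether it is a (positive or negative) perfect cube.
Check small values of y:
  y = 0: RHS = 7 is not a perfect cube.
  y = 1: RHS = 27 = (3)³ ⇒ x = 3 works.
  y = -1: RHS = -13 is not a perfect cube.
  y = 2: RHS = 167 is not a perfect cube.
  y = -2: RHS = -153 is not a perfect cube.
  y = 3: RHS = 547 is not a perfect cube.
  y = -3: RHS = -533 is not a perfect cube.
Continuing the search up to |y| = 50 finds no further solutions beyond those listed.
Collected solutions: (3, 1).

Solutions (with |y| ≤ 50): (3, 1).


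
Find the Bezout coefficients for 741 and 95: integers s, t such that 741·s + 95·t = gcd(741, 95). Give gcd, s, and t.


Euclidean algorithm on (741, 95) — divide until remainder is 0:
  741 = 7 · 95 + 76
  95 = 1 · 76 + 19
  76 = 4 · 19 + 0
gcd(741, 95) = 19.
Track Bezout coefficients alongside the remainders: start with r₀ = 741 = a·1 + b·0 (s = 1, t = 0) and r₁ = 95 = a·0 + b·1 (s = 0, t = 1); each new remainder r_{k+1} = r_{k-1} − q_k·r_k inherits s_{k+1} = s_{k-1} − q_k·s_k, t_{k+1} = t_{k-1} − q_k·t_k, so r_k = a·s_k + b·t_k at every step:
  q = 7: r = 76, s = 1 − 7·0 = 1, t = 0 − 7·1 = -7  (check: 741·1 + 95·(-7) = 76)
  q = 1: r = 19, s = 0 − 1·1 = -1, t = 1 − 1·(-7) = 8  (check: 741·(-1) + 95·8 = 19)
The row with r = 19 (the gcd) gives the Bezout coefficients s = -1, t = 8.
Result: 741 · (-1) + 95 · (8) = 19.

gcd(741, 95) = 19; s = -1, t = 8 (check: 741·(-1) + 95·8 = 19).


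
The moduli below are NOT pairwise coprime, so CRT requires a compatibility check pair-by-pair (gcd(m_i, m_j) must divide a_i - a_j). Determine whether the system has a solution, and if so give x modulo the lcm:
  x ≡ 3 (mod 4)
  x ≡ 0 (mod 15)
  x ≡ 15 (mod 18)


Moduli 4, 15, 18 are not pairwise coprime, so CRT works modulo lcm(m_i) when all pairwise compatibility conditions hold.
Pairwise compatibility: gcd(m_i, m_j) must divide a_i - a_j for every pair.
Merge one congruence at a time:
  Start: x ≡ 3 (mod 4).
  Combine with x ≡ 0 (mod 15): gcd(4, 15) = 1; 0 - 3 = -3, which IS divisible by 1, so compatible.
    Write x = 3 + 4·t and substitute into x ≡ 0 (mod 15): 4·t ≡ 0 − 3 = -3 (mod 15).
    Reduce coefficients mod 15: 4·t ≡ 12 (mod 15).
    The inverse of 4 mod 15 is 4 (since 4·4 = 16 = 1·15 + 1), so t ≡ 4·12 = 48 ≡ 3 (mod 15).
    Then x = 3 + 4·3 = 15, valid modulo lcm(4, 15) = 60: x ≡ 15 (mod 60).
  Combine with x ≡ 15 (mod 18): gcd(60, 18) = 6; 15 - 15 = 0, which IS divisible by 6, so compatible.
    Write x = 15 + 60·t and substitute into x ≡ 15 (mod 18): 60·t ≡ 15 − 15 = 0 (mod 18).
    Divide the congruence (and modulus) by g = 6: 10·t ≡ 0 (mod 3).
    Reduce coefficients mod 3: 1·t ≡ 0 (mod 3).
    So t ≡ 0 (mod 3).
    Then x = 15 + 60·0 = 15, valid modulo lcm(60, 18) = 180: x ≡ 15 (mod 180).
Verify: 15 mod 4 = 3, 15 mod 15 = 0, 15 mod 18 = 15.

x ≡ 15 (mod 180).


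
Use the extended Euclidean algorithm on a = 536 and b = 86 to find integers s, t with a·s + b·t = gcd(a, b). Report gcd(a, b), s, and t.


Euclidean algorithm on (536, 86) — divide until remainder is 0:
  536 = 6 · 86 + 20
  86 = 4 · 20 + 6
  20 = 3 · 6 + 2
  6 = 3 · 2 + 0
gcd(536, 86) = 2.
Track Bezout coefficients alongside the remainders: start with r₀ = 536 = a·1 + b·0 (s = 1, t = 0) and r₁ = 86 = a·0 + b·1 (s = 0, t = 1); each new remainder r_{k+1} = r_{k-1} − q_k·r_k inherits s_{k+1} = s_{k-1} − q_k·s_k, t_{k+1} = t_{k-1} − q_k·t_k, so r_k = a·s_k + b·t_k at every step:
  q = 6: r = 20, s = 1 − 6·0 = 1, t = 0 − 6·1 = -6  (check: 536·1 + 86·(-6) = 20)
  q = 4: r = 6, s = 0 − 4·1 = -4, t = 1 − 4·(-6) = 25  (check: 536·(-4) + 86·25 = 6)
  q = 3: r = 2, s = 1 − 3·(-4) = 13, t = -6 − 3·25 = -81  (check: 536·13 + 86·(-81) = 2)
The row with r = 2 (the gcd) gives the Bezout coefficients s = 13, t = -81.
Result: 536 · (13) + 86 · (-81) = 2.

gcd(536, 86) = 2; s = 13, t = -81 (check: 536·13 + 86·(-81) = 2).


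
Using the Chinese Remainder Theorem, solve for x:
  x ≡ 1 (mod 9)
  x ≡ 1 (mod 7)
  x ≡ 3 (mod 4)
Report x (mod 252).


Moduli 9, 7, 4 are pairwise coprime; by CRT there is a unique solution modulo M = 9 · 7 · 4 = 252.
Solve pairwise, accumulating the modulus:
  Start with x ≡ 1 (mod 9).
  Combine with x ≡ 1 (mod 7): since gcd(9, 7) = 1, we get a unique residue mod 63.
    Write x = 1 + 9·t and substitute into x ≡ 1 (mod 7): 9·t ≡ 1 − 1 = 0 (mod 7).
    Reduce coefficients mod 7: 2·t ≡ 0 (mod 7).
    The inverse of 2 mod 7 is 4 (since 2·4 = 8 = 1·7 + 1), so t ≡ 4·0 = 0 ≡ 0 (mod 7).
    Then x = 1 + 9·0 = 1, valid modulo lcm(9, 7) = 63: x ≡ 1 (mod 63).
  Combine with x ≡ 3 (mod 4): since gcd(63, 4) = 1, we get a unique residue mod 252.
    Write x = 1 + 63·t and substitute into x ≡ 3 (mod 4): 63·t ≡ 3 − 1 = 2 (mod 4).
    Reduce coefficients mod 4: 3·t ≡ 2 (mod 4).
    The inverse of 3 mod 4 is 3 (since 3·3 = 9 = 2·4 + 1), so t ≡ 3·2 = 6 ≡ 2 (mod 4).
    Then x = 1 + 63·2 = 127, valid modulo lcm(63, 4) = 252: x ≡ 127 (mod 252).
Verify: 127 mod 9 = 1 ✓, 127 mod 7 = 1 ✓, 127 mod 4 = 3 ✓.

x ≡ 127 (mod 252).


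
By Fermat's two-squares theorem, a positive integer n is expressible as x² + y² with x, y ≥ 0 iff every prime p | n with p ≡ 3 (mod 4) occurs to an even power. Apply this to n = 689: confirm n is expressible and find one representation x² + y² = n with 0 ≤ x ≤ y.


Step 1: Factor n = 689 = 13 · 53.
Step 2: Check the mod-4 condition on each prime factor: 13 ≡ 1 (mod 4), exponent 1; 53 ≡ 1 (mod 4), exponent 1.
All primes ≡ 3 (mod 4) appear to even exponent (or don't appear), so by the two-squares theorem n IS expressible as a sum of two squares.
Step 3: Build a representation. Here n = 13 · 53 is a product of primes ≡ 1 (mod 4). Each prime p ≡ 1 (mod 4) is itself a sum of two squares; find a² by testing p − a² for a perfect square:
  13: 13 − 1² = 12, 13 − 2² = 9 = 3² ⇒ 13 = 2² + 3².
  53: 53 − 1² = 52, 53 − 2² = 49 = 7² ⇒ 53 = 2² + 7².
  Combine using the Brahmagupta–Fibonacci identity (a² + b²)(c² + d²) = (ac − bd)² + (ad + bc)² = (ac + bd)² + (ad − bc)²:
  13 · 53 = 689: from (2² + 3²)(2² + 7²), take (2·2 − 3·7, 2·7 + 3·2) = (4 − 21, 14 + 6) = (-17, 20); dropping signs (only squares matter) gives (17, 20); check 17² + 20² = 289 + 400 = 689 ✓.
Step 4: Order so x ≤ y and verify: 17² + 20² = 289 + 400 = 689 = n. ✓

n = 689 = 17² + 20² (one valid representation with x ≤ y).


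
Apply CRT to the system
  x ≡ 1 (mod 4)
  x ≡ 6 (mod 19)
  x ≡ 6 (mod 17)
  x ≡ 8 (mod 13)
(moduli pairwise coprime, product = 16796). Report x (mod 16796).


Product of moduli M = 4 · 19 · 17 · 13 = 16796.
Merge one congruence at a time:
  Start: x ≡ 1 (mod 4).
  Combine with x ≡ 6 (mod 19); new modulus lcm = 76.
    Write x = 1 + 4·t and substitute into x ≡ 6 (mod 19): 4·t ≡ 6 − 1 = 5 (mod 19).
    The inverse of 4 mod 19 is 5 (since 4·5 = 20 = 1·19 + 1), so t ≡ 5·5 = 25 ≡ 6 (mod 19).
    Then x = 1 + 4·6 = 25, valid modulo lcm(4, 19) = 76: x ≡ 25 (mod 76).
  Combine with x ≡ 6 (mod 17); new modulus lcm = 1292.
    Write x = 25 + 76·t and substitute into x ≡ 6 (mod 17): 76·t ≡ 6 − 25 = -19 (mod 17).
    Reduce coefficients mod 17: 8·t ≡ 15 (mod 17).
    The inverse of 8 mod 17 is 15 (since 8·15 = 120 = 7·17 + 1), so t ≡ 15·15 = 225 ≡ 4 (mod 17).
    Then x = 25 + 76·4 = 329, valid modulo lcm(76, 17) = 1292: x ≡ 329 (mod 1292).
  Combine with x ≡ 8 (mod 13); new modulus lcm = 16796.
    Write x = 329 + 1292·t and substitute into x ≡ 8 (mod 13): 1292·t ≡ 8 − 329 = -321 (mod 13).
    Reduce coefficients mod 13: 5·t ≡ 4 (mod 13).
    The inverse of 5 mod 13 is 8 (since 5·8 = 40 = 3·13 + 1), so t ≡ 8·4 = 32 ≡ 6 (mod 13).
    Then x = 329 + 1292·6 = 8081, valid modulo lcm(1292, 13) = 16796: x ≡ 8081 (mod 16796).
Verify against each original: 8081 mod 4 = 1, 8081 mod 19 = 6, 8081 mod 17 = 6, 8081 mod 13 = 8.

x ≡ 8081 (mod 16796).


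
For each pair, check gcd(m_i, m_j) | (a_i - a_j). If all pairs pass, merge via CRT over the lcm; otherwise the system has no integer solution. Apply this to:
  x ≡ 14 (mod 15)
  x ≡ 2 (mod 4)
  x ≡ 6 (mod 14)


Moduli 15, 4, 14 are not pairwise coprime, so CRT works modulo lcm(m_i) when all pairwise compatibility conditions hold.
Pairwise compatibility: gcd(m_i, m_j) must divide a_i - a_j for every pair.
Merge one congruence at a time:
  Start: x ≡ 14 (mod 15).
  Combine with x ≡ 2 (mod 4): gcd(15, 4) = 1; 2 - 14 = -12, which IS divisible by 1, so compatible.
    Write x = 14 + 15·t and substitute into x ≡ 2 (mod 4): 15·t ≡ 2 − 14 = -12 (mod 4).
    Reduce coefficients mod 4: 3·t ≡ 0 (mod 4).
    The inverse of 3 mod 4 is 3 (since 3·3 = 9 = 2·4 + 1), so t ≡ 3·0 = 0 ≡ 0 (mod 4).
    Then x = 14 + 15·0 = 14, valid modulo lcm(15, 4) = 60: x ≡ 14 (mod 60).
  Combine with x ≡ 6 (mod 14): gcd(60, 14) = 2; 6 - 14 = -8, which IS divisible by 2, so compatible.
    Write x = 14 + 60·t and substitute into x ≡ 6 (mod 14): 60·t ≡ 6 − 14 = -8 (mod 14).
    Divide the congruence (and modulus) by g = 2: 30·t ≡ -4 (mod 7).
    Reduce coefficients mod 7: 2·t ≡ 3 (mod 7).
    The inverse of 2 mod 7 is 4 (since 2·4 = 8 = 1·7 + 1), so t ≡ 4·3 = 12 ≡ 5 (mod 7).
    Then x = 14 + 60·5 = 314, valid modulo lcm(60, 14) = 420: x ≡ 314 (mod 420).
Verify: 314 mod 15 = 14, 314 mod 4 = 2, 314 mod 14 = 6.

x ≡ 314 (mod 420).


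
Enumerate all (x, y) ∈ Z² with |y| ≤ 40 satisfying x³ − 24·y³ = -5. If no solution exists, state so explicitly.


The equation is x³ - 24y³ = -5. For fixed y, x³ = 24·y³ − 5, so a solution requires the RHS to be a perfect cube.
Strategy: iterate y from -40 to 40, compute RHS = 24·y³ − 5, and check whether it is a (positive or negative) perfect cube.
Check small values of y:
  y = 0: RHS = -5 is not a perfect cube.
  y = 1: RHS = 19 is not a perfect cube.
  y = -1: RHS = -29 is not a perfect cube.
  y = 2: RHS = 187 is not a perfect cube.
  y = -2: RHS = -197 is not a perfect cube.
  y = 3: RHS = 643 is not a perfect cube.
  y = -3: RHS = -653 is not a perfect cube.
Continuing the search up to |y| = 40 finds no solutions either.
No (x, y) in the scanned range satisfies the equation.

No integer solutions with |y| ≤ 40.


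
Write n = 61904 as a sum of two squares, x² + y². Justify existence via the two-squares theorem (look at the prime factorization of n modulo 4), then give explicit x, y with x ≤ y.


Step 1: Factor n = 61904 = 2^4 · 53 · 73.
Step 2: Check the mod-4 condition on each prime factor: 2 = 2 (special); 53 ≡ 1 (mod 4), exponent 1; 73 ≡ 1 (mod 4), exponent 1.
All primes ≡ 3 (mod 4) appear to even exponent (or don't appear), so by the two-squares theorem n IS expressible as a sum of two squares.
Step 3: Build a representation. Group n = k² · m with k = 4 and m = 53 · 73 = 3869 (a product of primes ≡ 1 (mod 4)); a representation of m scales to one of n via (k·x)² + (k·y)² = k²(x² + y²). Each prime p ≡ 1 (mod 4) is itself a sum of two squares; find a² by testing p − a² for a perfect square:
  53: 53 − 1² = 52, 53 − 2² = 49 = 7² ⇒ 53 = 2² + 7².
  73: 73 − 1² = 72, 73 − 2² = 69, 73 − 3² = 64 = 8² ⇒ 73 = 3² + 8².
  Combine using the Brahmagupta–Fibonacci identity (a² + b²)(c² + d²) = (ac − bd)² + (ad + bc)² = (ac + bd)² + (ad − bc)²:
  53 · 73 = 3869: from (2² + 7²)(3² + 8²), take (2·3 − 7·8, 2·8 + 7·3) = (6 − 56, 16 + 21) = (-50, 37); dropping signs (only squares matter) gives (50, 37); check 50² + 37² = 2500 + 1369 = 3869 ✓.
  Scale by k = 4: (4·50, 4·37) = (200, 148).
Step 4: Order so x ≤ y and verify: 148² + 200² = 21904 + 40000 = 61904 = n. ✓

n = 61904 = 148² + 200² (one valid representation with x ≤ y).


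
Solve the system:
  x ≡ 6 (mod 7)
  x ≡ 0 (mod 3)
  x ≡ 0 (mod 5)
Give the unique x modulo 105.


Moduli 7, 3, 5 are pairwise coprime; by CRT there is a unique solution modulo M = 7 · 3 · 5 = 105.
Solve pairwise, accumulating the modulus:
  Start with x ≡ 6 (mod 7).
  Combine with x ≡ 0 (mod 3): since gcd(7, 3) = 1, we get a unique residue mod 21.
    Write x = 6 + 7·t and substitute into x ≡ 0 (mod 3): 7·t ≡ 0 − 6 = -6 (mod 3).
    Reduce coefficients mod 3: 1·t ≡ 0 (mod 3).
    So t ≡ 0 (mod 3).
    Then x = 6 + 7·0 = 6, valid modulo lcm(7, 3) = 21: x ≡ 6 (mod 21).
  Combine with x ≡ 0 (mod 5): since gcd(21, 5) = 1, we get a unique residue mod 105.
    Write x = 6 + 21·t and substitute into x ≡ 0 (mod 5): 21·t ≡ 0 − 6 = -6 (mod 5).
    Reduce coefficients mod 5: 1·t ≡ 4 (mod 5).
    So t ≡ 4 (mod 5).
    Then x = 6 + 21·4 = 90, valid modulo lcm(21, 5) = 105: x ≡ 90 (mod 105).
Verify: 90 mod 7 = 6 ✓, 90 mod 3 = 0 ✓, 90 mod 5 = 0 ✓.

x ≡ 90 (mod 105).


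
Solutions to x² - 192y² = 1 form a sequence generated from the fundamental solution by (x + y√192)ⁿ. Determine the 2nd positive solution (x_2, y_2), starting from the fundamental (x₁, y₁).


Step 1: Find the fundamental solution (x₁, y₁) of x² - 192y² = 1.
  Expand √192 as a continued fraction. a₀ = ⌊√192⌋ = 13; iterate m_{k+1} = d_k·a_k − m_k, d_{k+1} = (192 − m_{k+1}²)/d_k, a_{k+1} = ⌊(a₀ + m_{k+1})/d_{k+1}⌋ (starting m₀ = 0, d₀ = 1), with convergents p_k = a_k·p_{k-1} + p_{k-2}, q_k = a_k·q_{k-1} + q_{k-2} (p₋₁ = 1, q₋₁ = 0):
  k = 0: a₀ = 13; p₀/q₀ = 13/1; p₀² − 192·q₀² = 169 − 192 = -23.
  k = 1: m = 13, d = 23, a = ⌊(13 + 13)/23⌋ = 1; p/q = (1·13 + 1)/(1·1 + 0) = 14/1; p² − 192·q² = 196 − 192 = 4.
  k = 2: m = 10, d = 4, a = ⌊(13 + 10)/4⌋ = 5; p/q = (5·14 + 13)/(5·1 + 1) = 83/6; p² − 192·q² = 6889 − 6912 = -23.
  k = 3: m = 10, d = 23, a = ⌊(13 + 10)/23⌋ = 1; p/q = (1·83 + 14)/(1·6 + 1) = 97/7; p² − 192·q² = 9409 − 9408 = 1.
  The first convergent with p² − 192·q² = 1 gives the fundamental solution (x₁, y₁) = (97, 7).
Step 2: Apply the recurrence (x_{n+1}, y_{n+1}) = (x₁x_n + 192y₁y_n, x₁y_n + y₁x_n) repeatedly.
  From (x_1, y_1) = (97, 7): x_2 = 97·97 + 192·7·7 = 18817; y_2 = 97·7 + 7·97 = 1358.
Step 3: Verify x_2² - 192·y_2² = 354079489 - 354079488 = 1 (should be 1). ✓

(x_1, y_1) = (97, 7); (x_2, y_2) = (18817, 1358).


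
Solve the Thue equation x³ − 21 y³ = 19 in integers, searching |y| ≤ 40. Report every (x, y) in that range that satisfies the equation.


The equation is x³ - 21y³ = 19. For fixed y, x³ = 21·y³ + 19, so a solution requires the RHS to be a perfect cube.
Strategy: iterate y from -40 to 40, compute RHS = 21·y³ + 19, and check whether it is a (positive or negative) perfect cube.
Check small values of y:
  y = 0: RHS = 19 is not a perfect cube.
  y = 1: RHS = 40 is not a perfect cube.
  y = -1: RHS = -2 is not a perfect cube.
  y = 2: RHS = 187 is not a perfect cube.
  y = -2: RHS = -149 is not a perfect cube.
  y = 3: RHS = 586 is not a perfect cube.
  y = -3: RHS = -548 is not a perfect cube.
Continuing the search up to |y| = 40 finds no solutions either.
No (x, y) in the scanned range satisfies the equation.

No integer solutions with |y| ≤ 40.


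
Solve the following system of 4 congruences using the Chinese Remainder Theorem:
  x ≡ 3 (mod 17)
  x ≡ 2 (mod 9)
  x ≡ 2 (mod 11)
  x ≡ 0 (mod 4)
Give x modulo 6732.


Product of moduli M = 17 · 9 · 11 · 4 = 6732.
Merge one congruence at a time:
  Start: x ≡ 3 (mod 17).
  Combine with x ≡ 2 (mod 9); new modulus lcm = 153.
    Write x = 3 + 17·t and substitute into x ≡ 2 (mod 9): 17·t ≡ 2 − 3 = -1 (mod 9).
    Reduce coefficients mod 9: 8·t ≡ 8 (mod 9).
    The inverse of 8 mod 9 is 8 (since 8·8 = 64 = 7·9 + 1), so t ≡ 8·8 = 64 ≡ 1 (mod 9).
    Then x = 3 + 17·1 = 20, valid modulo lcm(17, 9) = 153: x ≡ 20 (mod 153).
  Combine with x ≡ 2 (mod 11); new modulus lcm = 1683.
    Write x = 20 + 153·t and substitute into x ≡ 2 (mod 11): 153·t ≡ 2 − 20 = -18 (mod 11).
    Reduce coefficients mod 11: 10·t ≡ 4 (mod 11).
    The inverse of 10 mod 11 is 10 (since 10·10 = 100 = 9·11 + 1), so t ≡ 10·4 = 40 ≡ 7 (mod 11).
    Then x = 20 + 153·7 = 1091, valid modulo lcm(153, 11) = 1683: x ≡ 1091 (mod 1683).
  Combine with x ≡ 0 (mod 4); new modulus lcm = 6732.
    Write x = 1091 + 1683·t and substitute into x ≡ 0 (mod 4): 1683·t ≡ 0 − 1091 = -1091 (mod 4).
    Reduce coefficients mod 4: 3·t ≡ 1 (mod 4).
    The inverse of 3 mod 4 is 3 (since 3·3 = 9 = 2·4 + 1), so t ≡ 3·1 = 3 ≡ 3 (mod 4).
    Then x = 1091 + 1683·3 = 6140, valid modulo lcm(1683, 4) = 6732: x ≡ 6140 (mod 6732).
Verify against each original: 6140 mod 17 = 3, 6140 mod 9 = 2, 6140 mod 11 = 2, 6140 mod 4 = 0.

x ≡ 6140 (mod 6732).


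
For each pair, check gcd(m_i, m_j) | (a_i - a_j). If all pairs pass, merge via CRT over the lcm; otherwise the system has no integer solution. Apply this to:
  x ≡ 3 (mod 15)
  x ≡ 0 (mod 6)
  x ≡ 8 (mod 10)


Moduli 15, 6, 10 are not pairwise coprime, so CRT works modulo lcm(m_i) when all pairwise compatibility conditions hold.
Pairwise compatibility: gcd(m_i, m_j) must divide a_i - a_j for every pair.
Merge one congruence at a time:
  Start: x ≡ 3 (mod 15).
  Combine with x ≡ 0 (mod 6): gcd(15, 6) = 3; 0 - 3 = -3, which IS divisible by 3, so compatible.
    Write x = 3 + 15·t and substitute into x ≡ 0 (mod 6): 15·t ≡ 0 − 3 = -3 (mod 6).
    Divide the congruence (and modulus) by g = 3: 5·t ≡ -1 (mod 2).
    Reduce coefficients mod 2: 1·t ≡ 1 (mod 2).
    So t ≡ 1 (mod 2).
    Then x = 3 + 15·1 = 18, valid modulo lcm(15, 6) = 30: x ≡ 18 (mod 30).
  Combine with x ≡ 8 (mod 10): gcd(30, 10) = 10; 8 - 18 = -10, which IS divisible by 10, so compatible.
    Write x = 18 + 30·t and substitute into x ≡ 8 (mod 10): 30·t ≡ 8 − 18 = -10 (mod 10).
    Divide the congruence (and modulus) by g = 10: 3·t ≡ -1 (mod 1).
    Modulo 1 every t works; take t = 0.
    Then x = 18 + 30·0 = 18, valid modulo lcm(30, 10) = 30: x ≡ 18 (mod 30).
Verify: 18 mod 15 = 3, 18 mod 6 = 0, 18 mod 10 = 8.

x ≡ 18 (mod 30).


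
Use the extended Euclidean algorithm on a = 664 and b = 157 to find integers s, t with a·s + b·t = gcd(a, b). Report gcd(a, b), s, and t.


Euclidean algorithm on (664, 157) — divide until remainder is 0:
  664 = 4 · 157 + 36
  157 = 4 · 36 + 13
  36 = 2 · 13 + 10
  13 = 1 · 10 + 3
  10 = 3 · 3 + 1
  3 = 3 · 1 + 0
gcd(664, 157) = 1.
Track Bezout coefficients alongside the remainders: start with r₀ = 664 = a·1 + b·0 (s = 1, t = 0) and r₁ = 157 = a·0 + b·1 (s = 0, t = 1); each new remainder r_{k+1} = r_{k-1} − q_k·r_k inherits s_{k+1} = s_{k-1} − q_k·s_k, t_{k+1} = t_{k-1} − q_k·t_k, so r_k = a·s_k + b·t_k at every step:
  q = 4: r = 36, s = 1 − 4·0 = 1, t = 0 − 4·1 = -4  (check: 664·1 + 157·(-4) = 36)
  q = 4: r = 13, s = 0 − 4·1 = -4, t = 1 − 4·(-4) = 17  (check: 664·(-4) + 157·17 = 13)
  q = 2: r = 10, s = 1 − 2·(-4) = 9, t = -4 − 2·17 = -38  (check: 664·9 + 157·(-38) = 10)
  q = 1: r = 3, s = -4 − 1·9 = -13, t = 17 − 1·(-38) = 55  (check: 664·(-13) + 157·55 = 3)
  q = 3: r = 1, s = 9 − 3·(-13) = 48, t = -38 − 3·55 = -203  (check: 664·48 + 157·(-203) = 1)
The row with r = 1 (the gcd) gives the Bezout coefficients s = 48, t = -203.
Result: 664 · (48) + 157 · (-203) = 1.

gcd(664, 157) = 1; s = 48, t = -203 (check: 664·48 + 157·(-203) = 1).


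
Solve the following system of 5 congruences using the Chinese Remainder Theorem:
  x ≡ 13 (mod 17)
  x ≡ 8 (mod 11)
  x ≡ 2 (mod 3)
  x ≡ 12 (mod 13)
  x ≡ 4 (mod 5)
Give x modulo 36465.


Product of moduli M = 17 · 11 · 3 · 13 · 5 = 36465.
Merge one congruence at a time:
  Start: x ≡ 13 (mod 17).
  Combine with x ≡ 8 (mod 11); new modulus lcm = 187.
    Write x = 13 + 17·t and substitute into x ≡ 8 (mod 11): 17·t ≡ 8 − 13 = -5 (mod 11).
    Reduce coefficients mod 11: 6·t ≡ 6 (mod 11).
    The inverse of 6 mod 11 is 2 (since 6·2 = 12 = 1·11 + 1), so t ≡ 2·6 = 12 ≡ 1 (mod 11).
    Then x = 13 + 17·1 = 30, valid modulo lcm(17, 11) = 187: x ≡ 30 (mod 187).
  Combine with x ≡ 2 (mod 3); new modulus lcm = 561.
    Write x = 30 + 187·t and substitute into x ≡ 2 (mod 3): 187·t ≡ 2 − 30 = -28 (mod 3).
    Reduce coefficients mod 3: 1·t ≡ 2 (mod 3).
    So t ≡ 2 (mod 3).
    Then x = 30 + 187·2 = 404, valid modulo lcm(187, 3) = 561: x ≡ 404 (mod 561).
  Combine with x ≡ 12 (mod 13); new modulus lcm = 7293.
    Write x = 404 + 561·t and substitute into x ≡ 12 (mod 13): 561·t ≡ 12 − 404 = -392 (mod 13).
    Reduce coefficients mod 13: 2·t ≡ 11 (mod 13).
    The inverse of 2 mod 13 is 7 (since 2·7 = 14 = 1·13 + 1), so t ≡ 7·11 = 77 ≡ 12 (mod 13).
    Then x = 404 + 561·12 = 7136, valid modulo lcm(561, 13) = 7293: x ≡ 7136 (mod 7293).
  Combine with x ≡ 4 (mod 5); new modulus lcm = 36465.
    Write x = 7136 + 7293·t and substitute into x ≡ 4 (mod 5): 7293·t ≡ 4 − 7136 = -7132 (mod 5).
    Reduce coefficients mod 5: 3·t ≡ 3 (mod 5).
    The inverse of 3 mod 5 is 2 (since 3·2 = 6 = 1·5 + 1), so t ≡ 2·3 = 6 ≡ 1 (mod 5).
    Then x = 7136 + 7293·1 = 14429, valid modulo lcm(7293, 5) = 36465: x ≡ 14429 (mod 36465).
Verify against each original: 14429 mod 17 = 13, 14429 mod 11 = 8, 14429 mod 3 = 2, 14429 mod 13 = 12, 14429 mod 5 = 4.

x ≡ 14429 (mod 36465).


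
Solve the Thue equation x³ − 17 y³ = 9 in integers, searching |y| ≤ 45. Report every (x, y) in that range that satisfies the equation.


The equation is x³ - 17y³ = 9. For fixed y, x³ = 17·y³ + 9, so a solution requires the RHS to be a perfect cube.
Strategy: iterate y from -45 to 45, compute RHS = 17·y³ + 9, and check whether it is a (positive or negative) perfect cube.
Check small values of y:
  y = 0: RHS = 9 is not a perfect cube.
  y = 1: RHS = 26 is not a perfect cube.
  y = -1: RHS = -8 = (-2)³ ⇒ x = -2 works.
  y = 2: RHS = 145 is not a perfect cube.
  y = -2: RHS = -127 is not a perfect cube.
  y = 3: RHS = 468 is not a perfect cube.
  y = -3: RHS = -450 is not a perfect cube.
Continuing the search up to |y| = 45 finds no further solutions beyond those listed.
Collected solutions: (-2, -1).

Solutions (with |y| ≤ 45): (-2, -1).


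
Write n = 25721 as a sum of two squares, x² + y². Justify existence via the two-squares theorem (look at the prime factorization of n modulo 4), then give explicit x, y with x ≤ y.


Step 1: Factor n = 25721 = 17^2 · 89.
Step 2: Check the mod-4 condition on each prime factor: 17 ≡ 1 (mod 4), exponent 2; 89 ≡ 1 (mod 4), exponent 1.
All primes ≡ 3 (mod 4) appear to even exponent (or don't appear), so by the two-squares theorem n IS expressible as a sum of two squares.
Step 3: Build a representation. Here n = 17 · 17 · 89 is a product of primes ≡ 1 (mod 4). Each prime p ≡ 1 (mod 4) is itself a sum of two squares; find a² by testing p − a² for a perfect square:
  17: 17 − 1² = 16 = 4² ⇒ 17 = 1² + 4².
  89: 89 − 1² = 88, 89 − 2² = 85, 89 − 3² = 80, 89 − 4² = 73, 89 − 5² = 64 = 8² ⇒ 89 = 5² + 8².
  Combine using the Brahmagupta–Fibonacci identity (a² + b²)(c² + d²) = (ac − bd)² + (ad + bc)² = (ac + bd)² + (ad − bc)²:
  17 · 17 = 289: from (1² + 4²)(1² + 4²), take (1·1 − 4·4, 1·4 + 4·1) = (1 − 16, 4 + 4) = (-15, 8); dropping signs (only squares matter) gives (15, 8); check 15² + 8² = 225 + 64 = 289 ✓.
  289 · 89 = 25721: from (15² + 8²)(5² + 8²), take (15·5 − 8·8, 15·8 + 8·5) = (75 − 64, 120 + 40) = (11, 160); check 11² + 160² = 121 + 25600 = 25721 ✓.
Step 4: Order so x ≤ y and verify: 11² + 160² = 121 + 25600 = 25721 = n. ✓

n = 25721 = 11² + 160² (one valid representation with x ≤ y).


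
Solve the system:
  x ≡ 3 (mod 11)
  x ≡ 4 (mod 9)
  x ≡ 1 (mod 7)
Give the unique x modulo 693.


Moduli 11, 9, 7 are pairwise coprime; by CRT there is a unique solution modulo M = 11 · 9 · 7 = 693.
Solve pairwise, accumulating the modulus:
  Start with x ≡ 3 (mod 11).
  Combine with x ≡ 4 (mod 9): since gcd(11, 9) = 1, we get a unique residue mod 99.
    Write x = 3 + 11·t and substitute into x ≡ 4 (mod 9): 11·t ≡ 4 − 3 = 1 (mod 9).
    Reduce coefficients mod 9: 2·t ≡ 1 (mod 9).
    The inverse of 2 mod 9 is 5 (since 2·5 = 10 = 1·9 + 1), so t ≡ 5·1 = 5 ≡ 5 (mod 9).
    Then x = 3 + 11·5 = 58, valid modulo lcm(11, 9) = 99: x ≡ 58 (mod 99).
  Combine with x ≡ 1 (mod 7): since gcd(99, 7) = 1, we get a unique residue mod 693.
    Write x = 58 + 99·t and substitute into x ≡ 1 (mod 7): 99·t ≡ 1 − 58 = -57 (mod 7).
    Reduce coefficients mod 7: 1·t ≡ 6 (mod 7).
    So t ≡ 6 (mod 7).
    Then x = 58 + 99·6 = 652, valid modulo lcm(99, 7) = 693: x ≡ 652 (mod 693).
Verify: 652 mod 11 = 3 ✓, 652 mod 9 = 4 ✓, 652 mod 7 = 1 ✓.

x ≡ 652 (mod 693).
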